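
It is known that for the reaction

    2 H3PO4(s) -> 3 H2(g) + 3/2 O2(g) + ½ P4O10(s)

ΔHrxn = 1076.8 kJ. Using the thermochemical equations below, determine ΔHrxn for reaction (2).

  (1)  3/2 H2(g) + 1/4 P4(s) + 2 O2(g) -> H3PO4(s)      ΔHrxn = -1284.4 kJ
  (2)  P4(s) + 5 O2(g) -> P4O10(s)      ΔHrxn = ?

ΔHrxn = -2984.0 kJ

(1) reversed and × 2: (-2)·(-1284.4) = +2568.8 kJ
(2) × 1/2: contributes 1/2·x
+1076.8 = (+2568.8) + 1/2·x
x = (+1076.8 − (+2568.8)) / (1/2) = -2984.0 kJ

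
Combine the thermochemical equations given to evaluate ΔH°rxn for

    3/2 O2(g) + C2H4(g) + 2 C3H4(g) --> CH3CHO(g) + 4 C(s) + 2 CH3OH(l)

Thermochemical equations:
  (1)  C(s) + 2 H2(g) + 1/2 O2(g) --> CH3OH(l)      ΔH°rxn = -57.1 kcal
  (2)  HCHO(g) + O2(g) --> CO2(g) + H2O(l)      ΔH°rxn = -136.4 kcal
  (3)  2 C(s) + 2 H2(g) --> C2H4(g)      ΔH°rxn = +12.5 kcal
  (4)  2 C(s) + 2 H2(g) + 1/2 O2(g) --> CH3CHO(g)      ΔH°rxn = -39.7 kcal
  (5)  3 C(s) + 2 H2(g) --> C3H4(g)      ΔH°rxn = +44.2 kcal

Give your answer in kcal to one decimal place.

ΔH°rxn = -254.8 kcal

(1) × 2 (scale by 2 for the 2 CH3OH(l)): (2)·(-57.1) = -114.2 kcal
(2): not needed (HCHO(g) appears nowhere else).
(3) reversed (C2H4(g) must end up as a reactant): -12.5 kcal
(4) as written (CH3CHO(g) already on the product side): -39.7 kcal
(5) reversed and × 2 (C3H4(g) must end up as a reactant; ×2 to match 2 C3H4(g) in the target): (-2)·(+44.2) = -88.4 kcal
By Hess's law, ΔH°rxn = (2)·(-57.1) + (-1)·(+12.5) + (1)·(-39.7) + (-2)·(+44.2) = -254.8 kcal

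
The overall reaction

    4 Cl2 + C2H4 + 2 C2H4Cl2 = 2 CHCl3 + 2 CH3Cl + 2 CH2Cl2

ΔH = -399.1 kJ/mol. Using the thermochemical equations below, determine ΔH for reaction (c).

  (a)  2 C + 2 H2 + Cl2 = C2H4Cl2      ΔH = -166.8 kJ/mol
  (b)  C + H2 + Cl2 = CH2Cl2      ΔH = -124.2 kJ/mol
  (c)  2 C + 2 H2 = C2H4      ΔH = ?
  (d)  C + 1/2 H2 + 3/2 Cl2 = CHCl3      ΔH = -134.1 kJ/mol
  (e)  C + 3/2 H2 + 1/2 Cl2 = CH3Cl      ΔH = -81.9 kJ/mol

(a) reversed and × 2 (reverse to put C2H4Cl2 on the reactant side; scale by 2 for the 2 C2H4Cl2): (-2)·(-166.8) = +333.6 kJ/mol
(b) × 2 (×2 to match 2 CH2Cl2 in the target): (2)·(-124.2) = -248.4 kJ/mol
(c) reversed (C2H4 must end up as a reactant): contributes −x
(d) × 2 (×2 to match 2 CHCl3 in the target): (2)·(-134.1) = -268.2 kJ/mol
(e) × 2 (×2 to match 2 CH3Cl in the target): (2)·(-81.9) = -163.8 kJ/mol
-399.1 = (+333.6) + (-248.4) + (-268.2) + (-163.8) − x
x = (-399.1 − (-346.8)) / (-1) = 52.3 kJ/mol

ΔH = 52.3 kJ/mol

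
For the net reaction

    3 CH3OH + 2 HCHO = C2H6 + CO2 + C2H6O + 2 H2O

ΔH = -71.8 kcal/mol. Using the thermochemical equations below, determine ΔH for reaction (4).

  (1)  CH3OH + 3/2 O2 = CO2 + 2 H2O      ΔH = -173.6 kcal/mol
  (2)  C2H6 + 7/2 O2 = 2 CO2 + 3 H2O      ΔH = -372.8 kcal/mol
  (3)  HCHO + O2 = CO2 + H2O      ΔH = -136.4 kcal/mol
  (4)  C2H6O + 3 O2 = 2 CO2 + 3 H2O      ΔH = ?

(1) × 3 (×3 to match 3 CH3OH in the target): (3)·(-173.6) = -520.8 kcal/mol
(2) reversed (C2H6 must end up as a product): +372.8 kcal/mol
(3) × 2 (scale by 2 for the 2 HCHO): (2)·(-136.4) = -272.8 kcal/mol
(4) reversed (C2H6O must end up as a product): contributes −x
-71.8 = (-520.8) + (+372.8) + (-272.8) − x
x = (-71.8 − (-420.8)) / (-1) = -349.0 kcal/mol

ΔH = -349.0 kcal/mol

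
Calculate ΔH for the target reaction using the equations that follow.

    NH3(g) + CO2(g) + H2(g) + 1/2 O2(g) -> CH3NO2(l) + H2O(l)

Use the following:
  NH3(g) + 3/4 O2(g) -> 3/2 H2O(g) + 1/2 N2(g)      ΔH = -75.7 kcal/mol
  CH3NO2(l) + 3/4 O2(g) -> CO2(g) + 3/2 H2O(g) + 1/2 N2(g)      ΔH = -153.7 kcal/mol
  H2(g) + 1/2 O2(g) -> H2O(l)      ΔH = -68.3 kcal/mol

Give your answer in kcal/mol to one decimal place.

equation 1 as written (NH3(g) already on the reactant side): -75.7 kcal/mol
equation 2 reversed (reverse to put CH3NO2(l) on the product side): +153.7 kcal/mol
equation 3 as written (H2O(l) already on the product side): -68.3 kcal/mol
By Hess's law, ΔH = (-75.7) + (+153.7) + (-68.3) = 9.7 kcal/mol

ΔH = 9.7 kcal/mol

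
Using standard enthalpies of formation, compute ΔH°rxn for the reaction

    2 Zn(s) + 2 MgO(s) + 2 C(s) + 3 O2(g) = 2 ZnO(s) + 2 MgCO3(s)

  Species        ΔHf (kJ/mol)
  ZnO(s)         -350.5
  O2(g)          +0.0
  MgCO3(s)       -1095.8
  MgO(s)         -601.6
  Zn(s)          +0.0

Products: 2·(-350.5) + 2·(-1095.8) = -2892.6
Reactants: 2·(+0.0) + 2·(-601.6) + 2·(+0.0) + 3·(+0.0) = -1203.2
ΔH°rxn = (-2892.6) − (-1203.2) = -1689.4 kJ/mol

ΔH°rxn = -1689.4 kJ/mol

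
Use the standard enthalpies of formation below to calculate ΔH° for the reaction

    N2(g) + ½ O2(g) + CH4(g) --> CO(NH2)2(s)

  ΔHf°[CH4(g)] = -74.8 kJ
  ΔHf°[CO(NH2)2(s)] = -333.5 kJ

ΔH° = -258.7 kJ

ΔH°rxn = Σ nΔHf°(products) − Σ nΔHf°(reactants).
Products: 1·(-333.5) = -333.5
Reactants: 1·(+0.0) + 1/2·(+0.0) + 1·(-74.8) = -74.8
ΔH° = (-333.5) − (-74.8) = -258.7 kJ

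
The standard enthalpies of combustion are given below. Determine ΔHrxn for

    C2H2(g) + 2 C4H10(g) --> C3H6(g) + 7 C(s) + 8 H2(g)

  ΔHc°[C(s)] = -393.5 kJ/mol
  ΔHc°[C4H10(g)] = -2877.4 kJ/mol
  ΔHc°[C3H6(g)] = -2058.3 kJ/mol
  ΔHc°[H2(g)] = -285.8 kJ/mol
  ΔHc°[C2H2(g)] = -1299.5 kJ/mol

ΔHrxn = 44.9 kJ/mol

Using ΔH = Σ nΔHc°(reactants) − Σ nΔHc°(products):
= [1·(-1299.5) + 2·(-2877.4)] − [1·(-2058.3) + 7·(-393.5) + 8·(-285.8)]
= 44.9 kJ/mol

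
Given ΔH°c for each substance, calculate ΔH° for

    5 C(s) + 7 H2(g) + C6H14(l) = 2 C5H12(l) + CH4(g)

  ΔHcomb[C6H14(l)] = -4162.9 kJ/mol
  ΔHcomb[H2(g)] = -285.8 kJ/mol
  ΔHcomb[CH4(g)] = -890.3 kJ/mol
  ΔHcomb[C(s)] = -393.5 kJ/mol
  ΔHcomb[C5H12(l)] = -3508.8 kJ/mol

ΔH° = -223.1 kJ/mol

With combustion enthalpies, reactants minus products:
= [5·(-393.5) + 7·(-285.8) + 1·(-4162.9)] − [2·(-3508.8) + 1·(-890.3)]
= -223.1 kJ/mol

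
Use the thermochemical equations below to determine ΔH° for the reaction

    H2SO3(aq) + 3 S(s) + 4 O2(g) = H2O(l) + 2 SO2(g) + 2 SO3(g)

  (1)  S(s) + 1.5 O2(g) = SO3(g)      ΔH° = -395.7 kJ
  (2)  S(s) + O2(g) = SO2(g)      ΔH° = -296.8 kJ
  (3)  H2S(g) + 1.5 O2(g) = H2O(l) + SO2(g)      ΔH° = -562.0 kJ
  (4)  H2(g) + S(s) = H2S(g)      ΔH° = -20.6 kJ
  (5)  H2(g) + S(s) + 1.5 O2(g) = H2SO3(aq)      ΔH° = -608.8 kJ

(1) × 2: (2)·(-395.7) = -791.4 kJ
(2) as written: -296.8 kJ
(3) as written: -562.0 kJ
(4) as written: -20.6 kJ
(5) reversed: +608.8 kJ
By Hess's law, ΔH° = (2)·(-395.7) + (1)·(-296.8) + (1)·(-562.0) + (1)·(-20.6) + (-1)·(-608.8) = -1062.0 kJ

ΔH° = -1062.0 kJ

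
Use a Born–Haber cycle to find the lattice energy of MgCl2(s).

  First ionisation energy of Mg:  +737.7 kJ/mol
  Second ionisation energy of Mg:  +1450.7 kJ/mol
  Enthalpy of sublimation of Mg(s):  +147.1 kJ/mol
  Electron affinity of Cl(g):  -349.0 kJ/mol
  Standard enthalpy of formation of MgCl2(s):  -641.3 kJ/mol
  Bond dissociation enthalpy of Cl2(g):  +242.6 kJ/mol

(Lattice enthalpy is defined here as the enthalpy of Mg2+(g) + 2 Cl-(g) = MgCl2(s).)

U = -2521.4 kJ/mol

ΔHf° = 1·ΔHsub + 1·(ΣIE) + 1·D(Cl2) + 2·EA + U
-641.3 = 1·(+147.1) + 1·(+2188.4) + 1·(+242.6) + 2·(-349.0) + U
U = -641.3 − (+1880.1) = -2521.4 kJ/mol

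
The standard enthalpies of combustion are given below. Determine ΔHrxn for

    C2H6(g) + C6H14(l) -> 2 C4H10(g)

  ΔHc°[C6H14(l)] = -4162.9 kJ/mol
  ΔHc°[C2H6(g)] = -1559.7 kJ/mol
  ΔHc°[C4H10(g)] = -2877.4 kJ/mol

With combustion enthalpies, reactants minus products:
= [1·(-1559.7) + 1·(-4162.9)] − [2·(-2877.4)]
= 32.2 kJ/mol

ΔHrxn = 32.2 kJ/mol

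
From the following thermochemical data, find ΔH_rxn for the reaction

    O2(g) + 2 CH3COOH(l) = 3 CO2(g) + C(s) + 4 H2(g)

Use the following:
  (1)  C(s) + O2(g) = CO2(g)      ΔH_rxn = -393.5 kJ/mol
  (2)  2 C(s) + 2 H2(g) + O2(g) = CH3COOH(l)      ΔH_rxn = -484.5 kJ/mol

ΔH_rxn = -211.5 kJ/mol

(1) × 3 (scale by 3 for the 3 CO2(g)): (3)·(-393.5) = -1180.5 kJ/mol
(2) reversed and × 2 (CH3COOH(l) must end up as a reactant; scale by 2 for the 2 CH3COOH(l)): (-2)·(-484.5) = +969.0 kJ/mol
ΔH_rxn = (-1180.5) + (+969.0) = -211.5 kJ/mol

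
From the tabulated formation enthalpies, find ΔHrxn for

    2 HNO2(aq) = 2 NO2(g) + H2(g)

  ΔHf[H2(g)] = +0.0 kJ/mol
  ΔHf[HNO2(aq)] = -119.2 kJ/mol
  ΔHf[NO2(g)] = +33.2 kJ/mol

ΔH°rxn = Σ nΔHf°(products) − Σ nΔHf°(reactants).
Products: 2·(+33.2) + 1·(+0.0) = +66.4
Reactants: 2·(-119.2) = -238.4
ΔHrxn = (+66.4) − (-238.4) = 304.8 kJ/mol

ΔHrxn = 304.8 kJ/mol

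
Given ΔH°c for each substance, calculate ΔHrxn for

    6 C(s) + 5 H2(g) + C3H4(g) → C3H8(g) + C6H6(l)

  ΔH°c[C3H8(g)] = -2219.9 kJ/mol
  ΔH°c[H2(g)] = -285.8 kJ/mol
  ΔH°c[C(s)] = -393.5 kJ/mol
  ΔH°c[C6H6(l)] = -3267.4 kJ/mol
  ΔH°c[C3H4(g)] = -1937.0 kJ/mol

With combustion enthalpies, reactants minus products:
= [6·(-393.5) + 5·(-285.8) + 1·(-1937.0)] − [1·(-2219.9) + 1·(-3267.4)]
= -239.7 kJ/mol

ΔHrxn = -239.7 kJ/mol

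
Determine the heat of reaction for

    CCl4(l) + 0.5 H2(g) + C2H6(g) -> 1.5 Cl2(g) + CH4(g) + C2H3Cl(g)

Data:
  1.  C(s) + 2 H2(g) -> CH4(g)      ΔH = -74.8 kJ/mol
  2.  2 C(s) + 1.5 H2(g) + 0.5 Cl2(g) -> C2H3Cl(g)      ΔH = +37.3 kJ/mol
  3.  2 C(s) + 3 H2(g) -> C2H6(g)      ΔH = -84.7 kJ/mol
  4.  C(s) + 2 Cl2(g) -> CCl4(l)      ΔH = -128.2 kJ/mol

ΔH = 175.4 kJ/mol

eq. 1 as written: -74.8 kJ/mol
eq. 2 as written: +37.3 kJ/mol
eq. 3 reversed: +84.7 kJ/mol
eq. 4 reversed: +128.2 kJ/mol
By Hess's law, ΔH = (1)·(-74.8) + (1)·(+37.3) + (-1)·(-84.7) + (-1)·(-128.2) = 175.4 kJ/mol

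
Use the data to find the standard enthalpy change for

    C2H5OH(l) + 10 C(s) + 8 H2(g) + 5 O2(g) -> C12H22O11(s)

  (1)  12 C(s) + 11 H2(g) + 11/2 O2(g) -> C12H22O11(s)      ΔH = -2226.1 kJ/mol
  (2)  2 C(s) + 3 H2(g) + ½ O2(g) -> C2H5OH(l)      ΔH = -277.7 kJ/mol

ΔH = -1948.4 kJ/mol

(1) as written: -2226.1 kJ/mol
(2) reversed: +277.7 kJ/mol
Since enthalpy is a state function, ΔH = (1)·(-2226.1) + (-1)·(-277.7) = -1948.4 kJ/mol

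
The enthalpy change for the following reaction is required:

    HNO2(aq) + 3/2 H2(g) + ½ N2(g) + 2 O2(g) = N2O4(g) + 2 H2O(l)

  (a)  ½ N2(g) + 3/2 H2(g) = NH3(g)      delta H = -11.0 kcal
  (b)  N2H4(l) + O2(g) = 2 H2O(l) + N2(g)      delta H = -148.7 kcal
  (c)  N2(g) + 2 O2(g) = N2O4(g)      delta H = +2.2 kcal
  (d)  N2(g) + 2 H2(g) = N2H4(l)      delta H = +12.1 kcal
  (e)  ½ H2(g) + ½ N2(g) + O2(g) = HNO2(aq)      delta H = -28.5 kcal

(a): not needed (NH3(g) appears nowhere else).
(b) as written (H2O(l) already on the product side): -148.7 kcal
(c) as written (N2O4(g) already on the product side): +2.2 kcal
(d) as written: +12.1 kcal
(e) reversed (HNO2(aq) must end up as a reactant): +28.5 kcal
By Hess's law, delta H = (-148.7) + (+2.2) + (+12.1) + (+28.5) = -105.9 kcal

delta H = -105.9 kcal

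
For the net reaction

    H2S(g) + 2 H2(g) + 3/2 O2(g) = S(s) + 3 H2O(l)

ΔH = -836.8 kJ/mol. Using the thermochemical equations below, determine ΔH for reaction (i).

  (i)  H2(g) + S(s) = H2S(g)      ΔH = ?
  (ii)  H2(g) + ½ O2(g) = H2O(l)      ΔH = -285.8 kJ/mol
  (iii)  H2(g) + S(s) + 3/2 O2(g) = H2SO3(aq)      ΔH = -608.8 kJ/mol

(i) reversed: contributes −x
(ii) × 3: (3)·(-285.8) = -857.4 kJ/mol
(iii): not needed.
-836.8 = (-857.4) − x
x = (-836.8 − (-857.4)) / (-1) = -20.6 kJ/mol

ΔH = -20.6 kJ/mol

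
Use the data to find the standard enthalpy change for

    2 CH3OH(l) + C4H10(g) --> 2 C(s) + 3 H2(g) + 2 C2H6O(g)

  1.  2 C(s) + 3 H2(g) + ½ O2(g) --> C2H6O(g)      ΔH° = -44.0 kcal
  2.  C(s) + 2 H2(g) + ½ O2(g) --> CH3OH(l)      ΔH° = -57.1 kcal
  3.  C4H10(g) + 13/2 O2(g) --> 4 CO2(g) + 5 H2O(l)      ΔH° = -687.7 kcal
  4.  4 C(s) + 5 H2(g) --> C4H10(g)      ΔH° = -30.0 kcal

eq. 1 × 2 (×2 to match 2 C2H6O(g) in the target): (2)·(-44.0) = -88.0 kcal
eq. 2 reversed and × 2 (CH3OH(l) must end up as a reactant; ×2 to match 2 CH3OH(l) in the target): (-2)·(-57.1) = +114.2 kcal
eq. 3: not needed (CO2(g) appears nowhere else).
eq. 4 reversed: +30.0 kcal
ΔH° = (2)·(-44.0) + (-2)·(-57.1) + (-1)·(-30.0) = 56.2 kcal

ΔH° = 56.2 kcal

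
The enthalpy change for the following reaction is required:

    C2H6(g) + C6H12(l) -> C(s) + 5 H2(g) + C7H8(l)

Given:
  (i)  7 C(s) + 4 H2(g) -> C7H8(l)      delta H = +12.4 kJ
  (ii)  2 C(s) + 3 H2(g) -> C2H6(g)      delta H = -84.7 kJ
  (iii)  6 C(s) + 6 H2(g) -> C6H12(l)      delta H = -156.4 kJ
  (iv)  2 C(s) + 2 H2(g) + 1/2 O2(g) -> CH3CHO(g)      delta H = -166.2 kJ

delta H = 253.5 kJ

(i) as written: +12.4 kJ
(ii) reversed: +84.7 kJ
(iii) reversed: +156.4 kJ
(iv): not needed.
Summing the manipulated equations, delta H = (+12.4) + (+84.7) + (+156.4) = 253.5 kJ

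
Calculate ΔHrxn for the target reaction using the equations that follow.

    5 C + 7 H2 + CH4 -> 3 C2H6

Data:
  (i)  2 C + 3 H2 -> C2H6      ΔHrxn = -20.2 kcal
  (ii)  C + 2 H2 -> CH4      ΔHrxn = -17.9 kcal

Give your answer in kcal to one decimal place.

(i) × 3: (3)·(-20.2) = -60.6 kcal
(ii) reversed: +17.9 kcal
ΔHrxn = (-60.6) + (+17.9) = -42.7 kcal

ΔHrxn = -42.7 kcal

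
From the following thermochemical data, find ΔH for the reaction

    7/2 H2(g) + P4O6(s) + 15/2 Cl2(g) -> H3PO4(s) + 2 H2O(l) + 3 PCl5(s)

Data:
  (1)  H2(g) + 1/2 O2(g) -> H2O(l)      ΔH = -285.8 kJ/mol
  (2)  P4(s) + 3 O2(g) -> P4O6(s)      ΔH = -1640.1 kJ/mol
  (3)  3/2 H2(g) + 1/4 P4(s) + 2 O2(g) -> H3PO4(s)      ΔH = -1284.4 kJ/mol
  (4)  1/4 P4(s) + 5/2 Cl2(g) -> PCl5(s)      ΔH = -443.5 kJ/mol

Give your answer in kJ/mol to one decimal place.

ΔH = -1546.4 kJ/mol

(1) × 2 (scale by 2 for the 2 H2O(l)): (2)·(-285.8) = -571.6 kJ/mol
(2) reversed (reverse to put P4O6(s) on the reactant side): +1640.1 kJ/mol
(3) as written (H3PO4(s) already on the product side): -1284.4 kJ/mol
(4) × 3 (scale by 3 for the 3 PCl5(s)): (3)·(-443.5) = -1330.5 kJ/mol
Since enthalpy is a state function, ΔH = (-571.6) + (+1640.1) + (-1284.4) + (-1330.5) = -1546.4 kJ/mol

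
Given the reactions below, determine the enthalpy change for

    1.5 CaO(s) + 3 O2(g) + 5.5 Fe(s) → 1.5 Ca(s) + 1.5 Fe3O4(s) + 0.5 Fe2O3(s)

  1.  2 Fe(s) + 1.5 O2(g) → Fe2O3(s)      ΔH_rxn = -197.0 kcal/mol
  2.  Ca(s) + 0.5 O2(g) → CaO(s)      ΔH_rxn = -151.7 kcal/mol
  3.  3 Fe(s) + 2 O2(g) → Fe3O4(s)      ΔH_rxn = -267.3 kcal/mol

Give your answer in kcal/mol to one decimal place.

ΔH_rxn = -271.9 kcal/mol

eq. 1 × 1/2: (1/2)·(-197.0) = -98.5 kcal/mol
eq. 2 reversed and × 3/2: (-3/2)·(-151.7) = +227.55 kcal/mol
eq. 3 × 3/2: (3/2)·(-267.3) = -400.95 kcal/mol
ΔH_rxn = (-98.5) + (+227.55) + (-400.95) = -271.9 kcal/mol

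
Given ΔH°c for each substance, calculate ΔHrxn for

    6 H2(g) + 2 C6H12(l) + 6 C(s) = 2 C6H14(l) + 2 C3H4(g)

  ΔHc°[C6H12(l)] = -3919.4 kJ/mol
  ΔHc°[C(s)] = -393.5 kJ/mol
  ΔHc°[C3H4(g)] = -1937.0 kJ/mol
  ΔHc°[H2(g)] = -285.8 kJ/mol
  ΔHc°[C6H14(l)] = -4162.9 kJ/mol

ΔHrxn = 285.2 kJ/mol

With combustion enthalpies, reactants minus products:
= [6·(-285.8) + 2·(-3919.4) + 6·(-393.5)] − [2·(-4162.9) + 2·(-1937.0)]
= 285.2 kJ/mol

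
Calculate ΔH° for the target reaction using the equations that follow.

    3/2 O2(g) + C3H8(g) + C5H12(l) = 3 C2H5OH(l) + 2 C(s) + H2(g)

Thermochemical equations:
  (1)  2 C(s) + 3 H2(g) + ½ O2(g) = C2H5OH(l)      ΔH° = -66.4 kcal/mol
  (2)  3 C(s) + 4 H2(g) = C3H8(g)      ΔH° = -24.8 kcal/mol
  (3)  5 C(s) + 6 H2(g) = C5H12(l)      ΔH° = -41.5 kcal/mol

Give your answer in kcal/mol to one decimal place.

(1) × 3 (scale by 3 for the 3 C2H5OH(l)): (3)·(-66.4) = -199.2 kcal/mol
(2) reversed (reverse to put C3H8(g) on the reactant side): +24.8 kcal/mol
(3) reversed (reverse to put C5H12(l) on the reactant side): +41.5 kcal/mol
Summing the manipulated equations, ΔH° = (-199.2) + (+24.8) + (+41.5) = -132.9 kcal/mol

ΔH° = -132.9 kcal/mol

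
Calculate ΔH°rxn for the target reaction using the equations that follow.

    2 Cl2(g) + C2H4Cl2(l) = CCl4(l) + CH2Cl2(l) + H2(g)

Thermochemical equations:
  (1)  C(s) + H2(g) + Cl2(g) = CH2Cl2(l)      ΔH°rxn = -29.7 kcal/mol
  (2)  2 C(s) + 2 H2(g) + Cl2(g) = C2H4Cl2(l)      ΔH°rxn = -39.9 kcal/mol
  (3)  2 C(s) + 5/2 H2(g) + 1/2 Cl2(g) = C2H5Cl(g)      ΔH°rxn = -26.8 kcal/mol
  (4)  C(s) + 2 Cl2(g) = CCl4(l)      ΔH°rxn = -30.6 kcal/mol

ΔH°rxn = -20.4 kcal/mol

(1) as written (CH2Cl2(l) already on the product side): -29.7 kcal/mol
(2) reversed (reverse to put C2H4Cl2(l) on the reactant side): +39.9 kcal/mol
(3): not needed (C2H5Cl(g) appears nowhere else).
(4) as written (CCl4(l) already on the product side): -30.6 kcal/mol
ΔH°rxn = (1)·(-29.7) + (-1)·(-39.9) + (1)·(-30.6) = -20.4 kcal/mol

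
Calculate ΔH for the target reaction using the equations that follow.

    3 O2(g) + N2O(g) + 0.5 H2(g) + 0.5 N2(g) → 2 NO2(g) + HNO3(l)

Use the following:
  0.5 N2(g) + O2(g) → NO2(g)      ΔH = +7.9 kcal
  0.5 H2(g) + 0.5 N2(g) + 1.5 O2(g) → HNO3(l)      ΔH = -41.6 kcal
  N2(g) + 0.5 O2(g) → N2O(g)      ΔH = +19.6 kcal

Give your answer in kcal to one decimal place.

equation 1 × 2 (scale by 2 for the 2 NO2(g)): (2)·(+7.9) = +15.8 kcal
equation 2 as written (HNO3(l) already on the product side): -41.6 kcal
equation 3 reversed (N2O(g) must end up as a reactant): -19.6 kcal
By Hess's law, ΔH = (2)·(+7.9) + (1)·(-41.6) + (-1)·(+19.6) = -45.4 kcal

ΔH = -45.4 kcal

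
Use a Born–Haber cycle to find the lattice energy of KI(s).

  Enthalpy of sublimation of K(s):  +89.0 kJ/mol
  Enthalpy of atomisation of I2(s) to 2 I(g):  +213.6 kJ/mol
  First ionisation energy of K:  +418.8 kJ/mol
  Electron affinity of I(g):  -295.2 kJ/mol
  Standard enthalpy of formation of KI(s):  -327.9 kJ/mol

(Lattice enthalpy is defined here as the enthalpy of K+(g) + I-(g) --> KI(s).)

U = -647.3 kJ/mol

ΔHf° = 1·ΔHsub + 1·(ΣIE) + 1/2·D(I2) + 1·EA + U
-327.9 = 1·(+89.0) + 1·(+418.8) + 1/2·(+213.6) + 1·(-295.2) + U
U = -327.9 − (+319.4) = -647.3 kJ/mol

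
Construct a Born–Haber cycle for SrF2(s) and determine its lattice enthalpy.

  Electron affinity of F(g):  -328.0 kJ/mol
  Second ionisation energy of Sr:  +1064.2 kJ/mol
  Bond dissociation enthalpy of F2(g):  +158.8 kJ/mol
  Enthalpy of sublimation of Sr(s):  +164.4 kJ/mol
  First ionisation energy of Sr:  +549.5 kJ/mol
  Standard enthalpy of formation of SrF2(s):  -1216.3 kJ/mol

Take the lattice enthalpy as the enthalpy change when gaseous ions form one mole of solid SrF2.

U = -2497.2 kJ/mol

ΔHf° = 1·ΔHsub + 1·(ΣIE) + 1·D(F2) + 2·EA + U
-1216.3 = 1·(+164.4) + 1·(+1613.7) + 1·(+158.8) + 2·(-328.0) + U
U = -1216.3 − (+1280.9) = -2497.2 kJ/mol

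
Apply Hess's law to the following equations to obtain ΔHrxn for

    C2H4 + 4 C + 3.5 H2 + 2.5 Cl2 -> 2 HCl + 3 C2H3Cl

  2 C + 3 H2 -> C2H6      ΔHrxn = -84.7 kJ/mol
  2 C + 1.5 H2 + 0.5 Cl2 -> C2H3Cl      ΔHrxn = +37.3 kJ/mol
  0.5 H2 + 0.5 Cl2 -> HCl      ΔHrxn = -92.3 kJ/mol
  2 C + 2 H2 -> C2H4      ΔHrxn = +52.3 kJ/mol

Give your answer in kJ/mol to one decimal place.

equation 1: not needed.
equation 2 × 3: (3)·(+37.3) = +111.9 kJ/mol
equation 3 × 2: (2)·(-92.3) = -184.6 kJ/mol
equation 4 reversed: -52.3 kJ/mol
ΔHrxn = (+111.9) + (-184.6) + (-52.3) = -125.0 kJ/mol

ΔHrxn = -125.0 kJ/mol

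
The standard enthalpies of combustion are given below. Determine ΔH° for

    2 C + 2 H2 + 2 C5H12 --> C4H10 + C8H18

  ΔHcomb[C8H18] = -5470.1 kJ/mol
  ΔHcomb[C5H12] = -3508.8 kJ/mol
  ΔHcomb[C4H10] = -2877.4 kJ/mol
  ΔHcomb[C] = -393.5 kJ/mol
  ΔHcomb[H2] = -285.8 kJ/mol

With combustion enthalpies, reactants minus products:
= [2·(-393.5) + 2·(-285.8) + 2·(-3508.8)] − [1·(-2877.4) + 1·(-5470.1)]
= -28.7 kJ/mol

ΔH° = -28.7 kJ/mol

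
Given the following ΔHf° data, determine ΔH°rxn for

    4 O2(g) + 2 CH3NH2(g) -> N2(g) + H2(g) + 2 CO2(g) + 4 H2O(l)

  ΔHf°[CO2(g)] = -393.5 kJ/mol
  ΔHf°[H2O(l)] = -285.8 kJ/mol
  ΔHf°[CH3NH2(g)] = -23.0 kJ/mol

ΔH°rxn = -1884.2 kJ/mol

Products: 1·(+0.0) + 1·(+0.0) + 2·(-393.5) + 4·(-285.8) = -1930.2
Reactants: 4·(+0.0) + 2·(-23.0) = -46.0
ΔH°rxn = (-1930.2) − (-46.0) = -1884.2 kJ/mol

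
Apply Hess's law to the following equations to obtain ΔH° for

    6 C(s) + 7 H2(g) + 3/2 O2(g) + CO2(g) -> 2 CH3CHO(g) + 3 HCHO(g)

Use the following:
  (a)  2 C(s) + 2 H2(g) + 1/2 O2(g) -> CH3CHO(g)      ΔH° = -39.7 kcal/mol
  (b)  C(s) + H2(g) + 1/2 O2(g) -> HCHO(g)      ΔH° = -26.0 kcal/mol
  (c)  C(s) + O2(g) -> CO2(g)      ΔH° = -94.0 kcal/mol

(a) × 2: (2)·(-39.7) = -79.4 kcal/mol
(b) × 3: (3)·(-26.0) = -78.0 kcal/mol
(c) reversed: +94.0 kcal/mol
ΔH° = (-79.4) + (-78.0) + (+94.0) = -63.4 kcal/mol

ΔH° = -63.4 kcal/mol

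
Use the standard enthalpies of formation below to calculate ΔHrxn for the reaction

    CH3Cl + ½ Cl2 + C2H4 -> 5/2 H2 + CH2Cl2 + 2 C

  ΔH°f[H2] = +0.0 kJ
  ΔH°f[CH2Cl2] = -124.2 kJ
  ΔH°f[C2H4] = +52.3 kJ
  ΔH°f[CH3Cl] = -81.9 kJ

ΔHrxn = -94.6 kJ

Products: 5/2·(+0.0) + 1·(-124.2) + 2·(+0.0) = -124.2
Reactants: 1·(-81.9) + 1/2·(+0.0) + 1·(+52.3) = -29.6
ΔHrxn = (-124.2) − (-29.6) = -94.6 kJ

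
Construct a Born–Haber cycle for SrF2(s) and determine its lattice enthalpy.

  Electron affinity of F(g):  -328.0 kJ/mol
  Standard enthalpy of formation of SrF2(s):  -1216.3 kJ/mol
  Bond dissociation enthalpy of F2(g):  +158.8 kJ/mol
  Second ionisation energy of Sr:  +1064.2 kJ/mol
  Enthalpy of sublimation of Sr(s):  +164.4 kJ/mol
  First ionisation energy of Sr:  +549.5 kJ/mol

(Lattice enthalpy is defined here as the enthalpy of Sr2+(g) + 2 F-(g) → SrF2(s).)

U = -2497.2 kJ/mol

ΔHf° = 1·ΔHsub + 1·(ΣIE) + 1·D(F2) + 2·EA + U
-1216.3 = 1·(+164.4) + 1·(+1613.7) + 1·(+158.8) + 2·(-328.0) + U
U = -1216.3 − (+1280.9) = -2497.2 kJ/mol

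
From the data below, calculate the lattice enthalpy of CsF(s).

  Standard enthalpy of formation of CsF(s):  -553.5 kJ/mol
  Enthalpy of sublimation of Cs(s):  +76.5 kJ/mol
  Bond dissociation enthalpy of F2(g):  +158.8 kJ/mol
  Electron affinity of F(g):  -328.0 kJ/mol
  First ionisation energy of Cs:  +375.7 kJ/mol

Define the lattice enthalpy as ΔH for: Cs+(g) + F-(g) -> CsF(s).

U = -757.1 kJ/mol

ΔHf° = 1·ΔHsub + 1·(ΣIE) + 1/2·D(F2) + 1·EA + U
-553.5 = 1·(+76.5) + 1·(+375.7) + 1/2·(+158.8) + 1·(-328.0) + U
U = -553.5 − (+203.6) = -757.1 kJ/mol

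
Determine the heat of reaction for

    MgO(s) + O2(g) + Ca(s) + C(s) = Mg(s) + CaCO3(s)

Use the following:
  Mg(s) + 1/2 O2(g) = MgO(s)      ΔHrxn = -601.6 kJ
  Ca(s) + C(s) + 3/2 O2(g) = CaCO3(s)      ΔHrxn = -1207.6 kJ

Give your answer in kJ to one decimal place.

equation 1 reversed (reverse to put MgO(s) on the reactant side): +601.6 kJ
equation 2 as written (CaCO3(s) already on the product side): -1207.6 kJ
ΔHrxn = (-1)·(-601.6) + (1)·(-1207.6) = -606.0 kJ

ΔHrxn = -606.0 kJ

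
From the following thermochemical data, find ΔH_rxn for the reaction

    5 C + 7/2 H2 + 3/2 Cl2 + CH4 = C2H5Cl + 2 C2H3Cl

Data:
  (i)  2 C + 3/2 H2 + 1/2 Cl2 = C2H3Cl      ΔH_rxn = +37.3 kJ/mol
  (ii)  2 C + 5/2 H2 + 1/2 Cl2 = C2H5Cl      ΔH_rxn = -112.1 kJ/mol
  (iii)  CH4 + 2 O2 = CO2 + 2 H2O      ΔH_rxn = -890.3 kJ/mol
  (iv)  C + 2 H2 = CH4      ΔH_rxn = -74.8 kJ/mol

ΔH_rxn = 37.3 kJ/mol

(i) × 2: (2)·(+37.3) = +74.6 kJ/mol
(ii) as written: -112.1 kJ/mol
(iii): not needed.
(iv) reversed: +74.8 kJ/mol
Combining the equations, ΔH_rxn = (+74.6) + (-112.1) + (+74.8) = 37.3 kJ/mol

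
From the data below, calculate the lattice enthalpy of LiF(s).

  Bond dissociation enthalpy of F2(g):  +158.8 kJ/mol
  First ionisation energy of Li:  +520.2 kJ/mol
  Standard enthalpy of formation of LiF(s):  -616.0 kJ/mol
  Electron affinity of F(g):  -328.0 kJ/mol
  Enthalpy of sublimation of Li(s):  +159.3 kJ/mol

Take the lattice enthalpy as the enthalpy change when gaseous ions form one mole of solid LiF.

ΔHf° = 1·ΔHsub + 1·(ΣIE) + 1/2·D(F2) + 1·EA + U
-616.0 = 1·(+159.3) + 1·(+520.2) + 1/2·(+158.8) + 1·(-328.0) + U
U = -616.0 − (+430.9) = -1046.9 kJ/mol

U = -1046.9 kJ/mol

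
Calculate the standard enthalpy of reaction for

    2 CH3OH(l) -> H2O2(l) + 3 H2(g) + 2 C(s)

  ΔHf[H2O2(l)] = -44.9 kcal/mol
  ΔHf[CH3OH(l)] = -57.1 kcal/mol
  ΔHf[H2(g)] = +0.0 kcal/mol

ΔH°rxn = 69.3 kcal/mol

Products: 1·(-44.9) + 3·(+0.0) + 2·(+0.0) = -44.9
Reactants: 2·(-57.1) = -114.2
ΔH°rxn = (-44.9) − (-114.2) = 69.3 kcal/mol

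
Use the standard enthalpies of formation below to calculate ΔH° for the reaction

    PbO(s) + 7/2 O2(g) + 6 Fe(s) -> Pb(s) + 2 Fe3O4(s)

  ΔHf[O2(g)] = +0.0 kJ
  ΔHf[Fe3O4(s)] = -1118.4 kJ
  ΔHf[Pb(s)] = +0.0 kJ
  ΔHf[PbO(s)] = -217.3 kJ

ΔH° = -2019.5 kJ

Products: 1·(+0.0) + 2·(-1118.4) = -2236.8
Reactants: 1·(-217.3) + 7/2·(+0.0) + 6·(+0.0) = -217.3
ΔH° = (-2236.8) − (-217.3) = -2019.5 kJ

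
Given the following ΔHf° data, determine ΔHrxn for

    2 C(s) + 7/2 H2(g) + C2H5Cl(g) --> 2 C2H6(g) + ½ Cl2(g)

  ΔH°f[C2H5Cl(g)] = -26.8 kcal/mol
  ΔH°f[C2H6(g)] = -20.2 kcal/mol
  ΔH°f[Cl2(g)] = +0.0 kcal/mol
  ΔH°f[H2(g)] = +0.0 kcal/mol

Products: 2·(-20.2) + 1/2·(+0.0) = -40.4
Reactants: 2·(+0.0) + 7/2·(+0.0) + 1·(-26.8) = -26.8
ΔHrxn = (-40.4) − (-26.8) = -13.6 kcal/mol

ΔHrxn = -13.6 kcal/mol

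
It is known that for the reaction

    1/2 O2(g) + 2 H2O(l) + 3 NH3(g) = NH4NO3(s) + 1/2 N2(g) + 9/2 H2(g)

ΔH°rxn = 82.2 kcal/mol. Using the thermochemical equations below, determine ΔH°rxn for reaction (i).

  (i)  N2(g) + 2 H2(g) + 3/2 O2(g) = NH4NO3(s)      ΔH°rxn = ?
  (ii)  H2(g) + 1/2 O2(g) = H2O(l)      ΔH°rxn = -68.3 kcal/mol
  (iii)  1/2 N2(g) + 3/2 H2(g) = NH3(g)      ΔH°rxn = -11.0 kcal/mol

ΔH°rxn = -87.4 kcal/mol

(i) as written: contributes x
(ii) reversed and × 2: (-2)·(-68.3) = +136.6 kcal/mol
(iii) reversed and × 3: (-3)·(-11.0) = +33.0 kcal/mol
+82.2 = (+136.6) + (+33.0) + x
x = (+82.2 − (+169.6)) / (1) = -87.4 kcal/mol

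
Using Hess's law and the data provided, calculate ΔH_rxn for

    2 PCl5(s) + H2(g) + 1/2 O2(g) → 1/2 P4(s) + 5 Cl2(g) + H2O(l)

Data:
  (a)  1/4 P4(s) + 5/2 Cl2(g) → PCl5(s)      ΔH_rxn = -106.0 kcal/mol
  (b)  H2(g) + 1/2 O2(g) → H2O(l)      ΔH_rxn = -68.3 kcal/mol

ΔH_rxn = 143.7 kcal/mol

(a) reversed and × 2 (reverse to put PCl5(s) on the reactant side; scale by 2 for the 2 PCl5(s)): (-2)·(-106.0) = +212.0 kcal/mol
(b) as written (H2O(l) already on the product side): -68.3 kcal/mol
Since enthalpy is a state function, ΔH_rxn = (-2)·(-106.0) + (1)·(-68.3) = 143.7 kcal/mol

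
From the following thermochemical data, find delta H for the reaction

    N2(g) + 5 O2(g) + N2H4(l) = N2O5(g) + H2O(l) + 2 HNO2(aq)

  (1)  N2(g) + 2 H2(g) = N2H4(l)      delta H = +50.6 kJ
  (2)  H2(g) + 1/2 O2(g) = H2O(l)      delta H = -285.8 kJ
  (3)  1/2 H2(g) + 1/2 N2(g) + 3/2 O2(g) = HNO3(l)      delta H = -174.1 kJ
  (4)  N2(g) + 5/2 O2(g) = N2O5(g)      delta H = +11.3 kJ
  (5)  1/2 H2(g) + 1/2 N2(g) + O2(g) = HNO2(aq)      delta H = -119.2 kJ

(1) reversed (reverse to put N2H4(l) on the reactant side): -50.6 kJ
(2) as written (H2O(l) already on the product side): -285.8 kJ
(3): not needed (HNO3(l) appears nowhere else).
(4) as written (N2O5(g) already on the product side): +11.3 kJ
(5) × 2 (×2 to match 2 HNO2(aq) in the target): (2)·(-119.2) = -238.4 kJ
delta H = (-50.6) + (-285.8) + (+11.3) + (-238.4) = -563.5 kJ

delta H = -563.5 kJ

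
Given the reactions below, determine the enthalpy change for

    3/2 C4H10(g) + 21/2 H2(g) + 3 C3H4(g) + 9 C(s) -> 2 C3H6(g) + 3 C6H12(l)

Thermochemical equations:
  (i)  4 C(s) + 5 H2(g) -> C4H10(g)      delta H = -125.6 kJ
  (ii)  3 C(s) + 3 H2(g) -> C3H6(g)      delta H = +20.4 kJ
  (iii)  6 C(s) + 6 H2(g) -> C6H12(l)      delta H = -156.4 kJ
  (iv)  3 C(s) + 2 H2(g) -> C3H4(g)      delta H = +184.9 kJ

delta H = -794.7 kJ

(i) reversed and × 3/2 (reverse to put C4H10(g) on the reactant side; ×3/2 to match 3/2 C4H10(g) in the target): (-3/2)·(-125.6) = +188.4 kJ
(ii) × 2 (×2 to match 2 C3H6(g) in the target): (2)·(+20.4) = +40.8 kJ
(iii) × 3 (×3 to match 3 C6H12(l) in the target): (3)·(-156.4) = -469.2 kJ
(iv) reversed and × 3 (reverse to put C3H4(g) on the reactant side; ×3 to match 3 C3H4(g) in the target): (-3)·(+184.9) = -554.7 kJ
delta H = (+188.4) + (+40.8) + (-469.2) + (-554.7) = -794.7 kJ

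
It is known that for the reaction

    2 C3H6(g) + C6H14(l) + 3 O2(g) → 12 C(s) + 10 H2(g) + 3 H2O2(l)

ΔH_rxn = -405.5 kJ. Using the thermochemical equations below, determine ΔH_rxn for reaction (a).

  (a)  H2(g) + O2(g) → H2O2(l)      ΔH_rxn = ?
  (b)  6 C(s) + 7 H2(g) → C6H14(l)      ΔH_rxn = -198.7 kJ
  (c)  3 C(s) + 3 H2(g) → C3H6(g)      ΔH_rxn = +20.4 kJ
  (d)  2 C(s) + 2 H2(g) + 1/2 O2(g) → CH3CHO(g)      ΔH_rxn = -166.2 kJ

ΔH_rxn = -187.8 kJ

(a) × 3 (×3 to match 3 H2O2(l) in the target): contributes 3·x
(b) reversed (reverse to put C6H14(l) on the reactant side): +198.7 kJ
(c) reversed and × 2 (C3H6(g) must end up as a reactant; ×2 to match 2 C3H6(g) in the target): (-2)·(+20.4) = -40.8 kJ
(d): not needed (CH3CHO(g) appears nowhere else).
-405.5 = (+198.7) + (-40.8) + 3·x
x = (-405.5 − (+157.9)) / (3) = -187.8 kJ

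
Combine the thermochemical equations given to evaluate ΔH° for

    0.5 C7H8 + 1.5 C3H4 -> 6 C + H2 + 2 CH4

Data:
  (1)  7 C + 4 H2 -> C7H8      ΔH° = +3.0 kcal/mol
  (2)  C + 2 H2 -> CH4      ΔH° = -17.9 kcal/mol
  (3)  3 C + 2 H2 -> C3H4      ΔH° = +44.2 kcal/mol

ΔH° = -103.6 kcal/mol

(1) reversed and × 1/2 (reverse to put C7H8 on the reactant side; scale by 1/2 for the 1/2 C7H8): (-1/2)·(+3.0) = -1.5 kcal/mol
(2) × 2 (×2 to match 2 CH4 in the target): (2)·(-17.9) = -35.8 kcal/mol
(3) reversed and × 3/2 (reverse to put C3H4 on the reactant side; ×3/2 to match 3/2 C3H4 in the target): (-3/2)·(+44.2) = -66.3 kcal/mol
ΔH° = (-1/2)·(+3.0) + (2)·(-17.9) + (-3/2)·(+44.2) = -103.6 kcal/mol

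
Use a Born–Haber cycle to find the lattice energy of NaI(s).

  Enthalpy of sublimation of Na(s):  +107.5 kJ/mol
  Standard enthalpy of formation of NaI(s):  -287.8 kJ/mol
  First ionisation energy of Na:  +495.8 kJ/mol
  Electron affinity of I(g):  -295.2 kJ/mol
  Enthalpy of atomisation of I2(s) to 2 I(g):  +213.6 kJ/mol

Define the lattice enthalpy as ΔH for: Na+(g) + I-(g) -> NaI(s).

U = -702.7 kJ/mol

ΔHf° = 1·ΔHsub + 1·(ΣIE) + 1/2·D(I2) + 1·EA + U
-287.8 = 1·(+107.5) + 1·(+495.8) + 1/2·(+213.6) + 1·(-295.2) + U
U = -287.8 − (+414.9) = -702.7 kJ/mol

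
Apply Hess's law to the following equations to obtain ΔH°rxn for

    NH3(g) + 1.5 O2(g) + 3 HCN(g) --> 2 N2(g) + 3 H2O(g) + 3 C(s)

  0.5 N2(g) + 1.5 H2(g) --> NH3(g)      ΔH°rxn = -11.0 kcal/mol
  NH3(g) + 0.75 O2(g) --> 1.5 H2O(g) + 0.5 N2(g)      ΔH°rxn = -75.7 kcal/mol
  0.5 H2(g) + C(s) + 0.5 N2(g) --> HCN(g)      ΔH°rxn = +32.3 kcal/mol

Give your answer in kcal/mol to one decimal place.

equation 1 as written: -11.0 kcal/mol
equation 2 × 2 (scale by 2 for the 3 H2O(g)): (2)·(-75.7) = -151.4 kcal/mol
equation 3 reversed and × 3 (HCN(g) must end up as a reactant; ×3 to match 3 HCN(g) in the target): (-3)·(+32.3) = -96.9 kcal/mol
Combining the equations, ΔH°rxn = (-11.0) + (-151.4) + (-96.9) = -259.3 kcal/mol

ΔH°rxn = -259.3 kcal/mol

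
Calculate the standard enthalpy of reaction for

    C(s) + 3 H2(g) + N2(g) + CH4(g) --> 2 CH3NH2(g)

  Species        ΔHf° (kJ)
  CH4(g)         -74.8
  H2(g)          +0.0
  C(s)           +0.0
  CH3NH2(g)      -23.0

ΔH°rxn = Σ nΔHf°(products) − Σ nΔHf°(reactants).
Products: 2·(-23.0) = -46.0
Reactants: 1·(+0.0) + 3·(+0.0) + 1·(+0.0) + 1·(-74.8) = -74.8
ΔHrxn = (-46.0) − (-74.8) = 28.8 kJ

ΔHrxn = 28.8 kJ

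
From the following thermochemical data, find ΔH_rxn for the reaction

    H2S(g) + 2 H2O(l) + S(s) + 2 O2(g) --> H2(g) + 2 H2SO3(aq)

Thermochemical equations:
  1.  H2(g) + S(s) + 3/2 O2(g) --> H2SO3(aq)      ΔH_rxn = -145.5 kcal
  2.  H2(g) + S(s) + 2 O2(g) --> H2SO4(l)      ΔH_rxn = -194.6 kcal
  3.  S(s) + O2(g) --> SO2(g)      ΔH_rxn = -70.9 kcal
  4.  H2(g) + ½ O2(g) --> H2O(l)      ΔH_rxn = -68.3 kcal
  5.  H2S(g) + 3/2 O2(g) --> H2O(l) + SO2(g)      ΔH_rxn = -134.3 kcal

ΔH_rxn = -149.5 kcal

eq. 1 × 2: (2)·(-145.5) = -291.0 kcal
eq. 2: not needed.
eq. 3 reversed: +70.9 kcal
eq. 4 reversed and × 3: (-3)·(-68.3) = +204.9 kcal
eq. 5 as written: -134.3 kcal
ΔH_rxn = (-291.0) + (+70.9) + (+204.9) + (-134.3) = -149.5 kcal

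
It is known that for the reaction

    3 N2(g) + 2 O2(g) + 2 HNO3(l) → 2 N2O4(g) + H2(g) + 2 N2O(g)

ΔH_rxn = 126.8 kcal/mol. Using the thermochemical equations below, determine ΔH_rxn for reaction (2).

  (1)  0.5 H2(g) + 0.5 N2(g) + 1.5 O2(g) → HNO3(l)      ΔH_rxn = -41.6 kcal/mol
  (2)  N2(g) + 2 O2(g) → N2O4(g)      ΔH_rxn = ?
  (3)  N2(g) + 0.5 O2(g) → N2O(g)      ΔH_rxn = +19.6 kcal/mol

ΔH_rxn = 2.2 kcal/mol

(1) reversed and × 2 (reverse to put HNO3(l) on the reactant side; ×2 to match 2 HNO3(l) in the target): (-2)·(-41.6) = +83.2 kcal/mol
(2) × 2 (×2 to match 2 N2O4(g) in the target): contributes 2·x
(3) × 2 (scale by 2 for the 2 N2O(g)): (2)·(+19.6) = +39.2 kcal/mol
+126.8 = (+83.2) + (+39.2) + 2·x
x = (+126.8 − (+122.4)) / (2) = 2.2 kcal/mol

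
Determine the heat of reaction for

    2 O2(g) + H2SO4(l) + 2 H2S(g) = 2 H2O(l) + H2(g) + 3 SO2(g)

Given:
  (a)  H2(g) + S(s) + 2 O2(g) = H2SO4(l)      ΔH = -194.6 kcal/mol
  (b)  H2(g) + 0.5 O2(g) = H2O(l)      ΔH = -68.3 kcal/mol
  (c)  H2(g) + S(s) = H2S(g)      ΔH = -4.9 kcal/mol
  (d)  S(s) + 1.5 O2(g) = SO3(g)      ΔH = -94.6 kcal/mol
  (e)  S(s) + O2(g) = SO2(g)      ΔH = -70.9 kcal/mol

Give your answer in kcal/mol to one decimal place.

ΔH = -144.9 kcal/mol

(a) reversed: +194.6 kcal/mol
(b) × 2: (2)·(-68.3) = -136.6 kcal/mol
(c) reversed and × 2: (-2)·(-4.9) = +9.8 kcal/mol
(d): not needed.
(e) × 3: (3)·(-70.9) = -212.7 kcal/mol
ΔH = (+194.6) + (-136.6) + (+9.8) + (-212.7) = -144.9 kcal/mol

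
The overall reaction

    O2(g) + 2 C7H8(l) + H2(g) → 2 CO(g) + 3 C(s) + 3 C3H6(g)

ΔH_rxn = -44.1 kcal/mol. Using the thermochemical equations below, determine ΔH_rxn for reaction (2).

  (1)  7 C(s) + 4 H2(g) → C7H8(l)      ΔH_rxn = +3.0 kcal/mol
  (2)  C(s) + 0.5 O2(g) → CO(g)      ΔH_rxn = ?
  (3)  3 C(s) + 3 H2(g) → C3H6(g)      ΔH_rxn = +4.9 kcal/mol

(1) reversed and × 2: (-2)·(+3.0) = -6.0 kcal/mol
(2) × 2: contributes 2·x
(3) × 3: (3)·(+4.9) = +14.7 kcal/mol
-44.1 = (-6.0) + (+14.7) + 2·x
x = (-44.1 − (+8.7)) / (2) = -26.4 kcal/mol

ΔH_rxn = -26.4 kcal/mol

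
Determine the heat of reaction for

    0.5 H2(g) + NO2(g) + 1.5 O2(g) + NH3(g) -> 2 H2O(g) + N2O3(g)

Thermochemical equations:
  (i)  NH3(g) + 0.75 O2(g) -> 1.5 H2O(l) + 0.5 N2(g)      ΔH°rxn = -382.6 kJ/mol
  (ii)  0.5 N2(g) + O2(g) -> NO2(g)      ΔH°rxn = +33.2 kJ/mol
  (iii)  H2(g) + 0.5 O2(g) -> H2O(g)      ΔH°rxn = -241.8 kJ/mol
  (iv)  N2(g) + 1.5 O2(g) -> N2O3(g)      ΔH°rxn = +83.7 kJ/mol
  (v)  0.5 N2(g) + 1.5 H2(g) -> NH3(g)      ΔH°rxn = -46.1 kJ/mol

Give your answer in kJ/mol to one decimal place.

(i): not needed.
(ii) reversed: -33.2 kJ/mol
(iii) × 2: (2)·(-241.8) = -483.6 kJ/mol
(iv) as written: +83.7 kJ/mol
(v) reversed: +46.1 kJ/mol
Since enthalpy is a state function, ΔH°rxn = (-1)·(+33.2) + (2)·(-241.8) + (1)·(+83.7) + (-1)·(-46.1) = -387.0 kJ/mol

ΔH°rxn = -387.0 kJ/mol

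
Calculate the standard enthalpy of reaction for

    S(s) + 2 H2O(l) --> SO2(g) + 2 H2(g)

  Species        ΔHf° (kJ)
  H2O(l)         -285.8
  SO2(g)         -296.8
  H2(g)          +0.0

ΔH_rxn = 274.8 kJ

Products: 1·(-296.8) + 2·(+0.0) = -296.8
Reactants: 1·(+0.0) + 2·(-285.8) = -571.6
ΔH_rxn = (-296.8) − (-571.6) = 274.8 kJ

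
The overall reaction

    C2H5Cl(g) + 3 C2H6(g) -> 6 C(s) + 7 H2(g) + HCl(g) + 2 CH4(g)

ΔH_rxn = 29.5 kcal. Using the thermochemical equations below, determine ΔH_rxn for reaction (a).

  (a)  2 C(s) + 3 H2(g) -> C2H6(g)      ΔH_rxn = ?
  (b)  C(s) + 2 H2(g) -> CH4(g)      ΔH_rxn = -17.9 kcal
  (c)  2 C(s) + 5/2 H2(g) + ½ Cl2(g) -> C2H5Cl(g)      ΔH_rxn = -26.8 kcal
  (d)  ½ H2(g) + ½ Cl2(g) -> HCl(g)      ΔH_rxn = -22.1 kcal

(a) reversed and × 3 (reverse to put C2H6(g) on the reactant side; scale by 3 for the 3 C2H6(g)): contributes −3·x
(b) × 2 (scale by 2 for the 2 CH4(g)): (2)·(-17.9) = -35.8 kcal
(c) reversed (C2H5Cl(g) must end up as a reactant): +26.8 kcal
(d) as written (HCl(g) already on the product side): -22.1 kcal
+29.5 = (-35.8) + (+26.8) + (-22.1) − 3·x
x = (+29.5 − (-31.1)) / (-3) = -20.2 kcal

ΔH_rxn = -20.2 kcal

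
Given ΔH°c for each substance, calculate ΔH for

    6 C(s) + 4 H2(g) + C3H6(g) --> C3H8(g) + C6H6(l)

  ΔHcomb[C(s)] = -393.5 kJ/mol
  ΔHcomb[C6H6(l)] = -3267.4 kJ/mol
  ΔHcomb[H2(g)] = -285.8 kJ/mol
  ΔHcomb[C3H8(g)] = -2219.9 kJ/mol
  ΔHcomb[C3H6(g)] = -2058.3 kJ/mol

ΔH = -75.2 kJ/mol

With combustion enthalpies, reactants minus products:
= [6·(-393.5) + 4·(-285.8) + 1·(-2058.3)] − [1·(-2219.9) + 1·(-3267.4)]
= -75.2 kJ/mol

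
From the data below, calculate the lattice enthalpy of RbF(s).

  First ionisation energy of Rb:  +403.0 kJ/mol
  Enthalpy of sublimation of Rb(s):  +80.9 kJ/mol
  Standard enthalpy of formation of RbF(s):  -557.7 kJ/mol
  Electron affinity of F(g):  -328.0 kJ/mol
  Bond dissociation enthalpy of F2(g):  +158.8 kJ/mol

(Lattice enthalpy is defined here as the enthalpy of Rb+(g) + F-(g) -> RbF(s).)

U = -793.0 kJ/mol

ΔHf° = 1·ΔHsub + 1·(ΣIE) + 1/2·D(F2) + 1·EA + U
-557.7 = 1·(+80.9) + 1·(+403.0) + 1/2·(+158.8) + 1·(-328.0) + U
U = -557.7 − (+235.3) = -793.0 kJ/mol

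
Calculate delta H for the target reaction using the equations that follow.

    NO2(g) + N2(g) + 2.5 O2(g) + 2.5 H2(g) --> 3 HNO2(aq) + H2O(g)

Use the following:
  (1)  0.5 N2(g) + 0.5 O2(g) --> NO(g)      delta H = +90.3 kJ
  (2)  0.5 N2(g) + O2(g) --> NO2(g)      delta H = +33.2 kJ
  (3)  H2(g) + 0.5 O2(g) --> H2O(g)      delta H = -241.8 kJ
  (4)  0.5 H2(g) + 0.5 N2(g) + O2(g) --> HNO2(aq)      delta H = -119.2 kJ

delta H = -632.6 kJ

(1): not needed (NO(g) appears nowhere else).
(2) reversed (reverse to put NO2(g) on the reactant side): -33.2 kJ
(3) as written (H2O(g) already on the product side): -241.8 kJ
(4) × 3 (×3 to match 3 HNO2(aq) in the target): (3)·(-119.2) = -357.6 kJ
Since enthalpy is a state function, delta H = (-33.2) + (-241.8) + (-357.6) = -632.6 kJ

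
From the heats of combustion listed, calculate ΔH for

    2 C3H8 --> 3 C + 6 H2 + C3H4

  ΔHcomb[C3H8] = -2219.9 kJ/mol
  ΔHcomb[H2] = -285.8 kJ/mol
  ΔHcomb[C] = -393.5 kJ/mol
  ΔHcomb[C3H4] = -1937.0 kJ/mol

With combustion enthalpies, reactants minus products:
= [2·(-2219.9)] − [3·(-393.5) + 6·(-285.8) + 1·(-1937.0)]
= 392.5 kJ/mol

ΔH = 392.5 kJ/mol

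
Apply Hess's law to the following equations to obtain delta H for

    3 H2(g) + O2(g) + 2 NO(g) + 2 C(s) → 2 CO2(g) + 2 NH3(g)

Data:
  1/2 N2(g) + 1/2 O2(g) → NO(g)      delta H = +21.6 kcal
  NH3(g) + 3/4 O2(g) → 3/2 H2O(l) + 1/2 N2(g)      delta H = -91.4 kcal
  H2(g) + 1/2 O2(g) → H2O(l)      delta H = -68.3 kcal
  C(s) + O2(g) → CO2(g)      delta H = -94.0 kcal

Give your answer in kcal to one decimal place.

equation 1 reversed and × 2: (-2)·(+21.6) = -43.2 kcal
equation 2 reversed and × 2: (-2)·(-91.4) = +182.8 kcal
equation 3 × 3: (3)·(-68.3) = -204.9 kcal
equation 4 × 2: (2)·(-94.0) = -188.0 kcal
Since enthalpy is a state function, delta H = (-2)·(+21.6) + (-2)·(-91.4) + (3)·(-68.3) + (2)·(-94.0) = -253.3 kcal

delta H = -253.3 kcal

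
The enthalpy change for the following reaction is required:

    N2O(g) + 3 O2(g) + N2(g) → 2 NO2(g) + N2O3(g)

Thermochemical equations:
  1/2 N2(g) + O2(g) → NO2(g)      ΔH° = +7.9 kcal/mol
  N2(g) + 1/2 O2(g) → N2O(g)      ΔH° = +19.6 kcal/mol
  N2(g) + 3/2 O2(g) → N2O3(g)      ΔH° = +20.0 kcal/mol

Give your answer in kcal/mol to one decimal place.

equation 1 × 2 (scale by 2 for the 2 NO2(g)): (2)·(+7.9) = +15.8 kcal/mol
equation 2 reversed (reverse to put N2O(g) on the reactant side): -19.6 kcal/mol
equation 3 as written (N2O3(g) already on the product side): +20.0 kcal/mol
Combining the equations, ΔH° = (+15.8) + (-19.6) + (+20.0) = 16.2 kcal/mol

ΔH° = 16.2 kcal/mol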